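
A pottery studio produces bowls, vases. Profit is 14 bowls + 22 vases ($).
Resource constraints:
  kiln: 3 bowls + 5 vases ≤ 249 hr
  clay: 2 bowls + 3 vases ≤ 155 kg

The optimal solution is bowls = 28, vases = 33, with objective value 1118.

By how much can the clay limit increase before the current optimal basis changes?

Binding constraints: kiln, clay. The basis is B = [[3,5],[2,3]] with det -1.
Per unit increase in clay, x* moves by d = (5, -3).
The basis stays optimal until vases reaches 0; allowable increase = 11 kg.

11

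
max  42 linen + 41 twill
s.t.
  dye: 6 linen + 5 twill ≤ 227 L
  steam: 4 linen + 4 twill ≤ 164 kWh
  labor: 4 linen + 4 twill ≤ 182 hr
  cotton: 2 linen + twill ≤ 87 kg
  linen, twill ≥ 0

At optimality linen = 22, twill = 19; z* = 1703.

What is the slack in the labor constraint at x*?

labor used = 4·22 + 4·19 = 164; slack = 182 − 164 = 18.

18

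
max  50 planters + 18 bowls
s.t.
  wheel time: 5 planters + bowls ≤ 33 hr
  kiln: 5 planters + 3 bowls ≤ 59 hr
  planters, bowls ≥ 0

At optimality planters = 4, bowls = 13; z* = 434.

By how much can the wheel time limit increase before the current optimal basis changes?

26

Binding constraints: wheel time, kiln. The basis is B = [[5,1],[5,3]] with det 10.
Per unit increase in wheel time, x* moves by d = (0.3, -0.5).
The basis stays optimal until bowls reaches 0; allowable increase = 26 hr.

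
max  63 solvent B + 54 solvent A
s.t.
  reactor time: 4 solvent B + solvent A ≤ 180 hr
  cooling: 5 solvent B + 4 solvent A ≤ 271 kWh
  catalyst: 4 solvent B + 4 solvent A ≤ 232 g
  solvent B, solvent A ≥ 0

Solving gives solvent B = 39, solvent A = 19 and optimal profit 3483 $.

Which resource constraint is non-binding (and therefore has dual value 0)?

reactor time

reactor time: 175/180 (slack 5)
cooling: 271/271 (binding)
catalyst: 232/232 (binding)
By complementary slackness, a constraint with positive slack has shadow price 0 → reactor time.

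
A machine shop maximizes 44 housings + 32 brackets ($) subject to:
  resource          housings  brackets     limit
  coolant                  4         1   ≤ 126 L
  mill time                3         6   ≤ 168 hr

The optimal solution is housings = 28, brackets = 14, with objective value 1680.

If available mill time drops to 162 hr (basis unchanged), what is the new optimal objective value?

1656

At the optimum: coolant uses 126 of 126 (binding); mill time uses 168 of 168 (binding).
The binding rows give the dual system: 4·y_coolant + 3·y_mill time = 44 and 1·y_coolant + 6·y_mill time = 32.
→ y_coolant = 8 and y_mill time = 4.
Δz = y_mill time·Δb = 4 × (-6) = -24, so new z* = 1680 − 24 = 1656.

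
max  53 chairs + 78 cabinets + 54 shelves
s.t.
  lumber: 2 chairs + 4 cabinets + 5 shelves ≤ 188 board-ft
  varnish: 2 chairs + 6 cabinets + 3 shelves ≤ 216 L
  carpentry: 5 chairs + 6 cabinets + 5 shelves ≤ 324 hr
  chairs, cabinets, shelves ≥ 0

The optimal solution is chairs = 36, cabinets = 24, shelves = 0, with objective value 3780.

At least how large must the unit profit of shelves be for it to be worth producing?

At the optimum: lumber uses 168 of 188 (slack = 20); varnish uses 216 of 216 (binding); carpentry uses 324 of 324 (binding).
Slack constraints have shadow price 0 (complementary slackness).
Dual feasibility on the basic columns requires 2·y_varnish + 5·y_carpentry = 53, 6·y_varnish + 6·y_carpentry = 78.
→ y_varnish = 4 and y_carpentry = 9.
shelves enters the basis when its profit ≥ yᵀa₃ = 4·3 + 9·5 = 57.

57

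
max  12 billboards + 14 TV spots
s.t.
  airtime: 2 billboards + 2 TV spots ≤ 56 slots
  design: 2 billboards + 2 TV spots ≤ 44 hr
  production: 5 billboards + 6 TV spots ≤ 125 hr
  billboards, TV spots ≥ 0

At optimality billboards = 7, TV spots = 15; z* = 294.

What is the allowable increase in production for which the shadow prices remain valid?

Binding constraints: design, production. The basis is B = [[2,2],[5,6]] with det 2.
Per unit increase in production, x* moves by d = (-1, 1).
The basis stays optimal until billboards reaches 0; allowable increase = 7 hr.

7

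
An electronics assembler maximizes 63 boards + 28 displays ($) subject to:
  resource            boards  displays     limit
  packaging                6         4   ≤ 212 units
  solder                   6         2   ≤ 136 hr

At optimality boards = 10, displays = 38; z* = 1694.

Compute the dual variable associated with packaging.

At the optimum: packaging uses 212 of 212 (binding); solder uses 136 of 136 (binding).
The binding rows give the dual system: 6·y_packaging + 6·y_solder = 63 and 4·y_packaging + 2·y_solder = 28.
This yields shadow prices y_packaging = 3.5, y_solder = 7.
Shadow price of packaging = 3.5.

3.5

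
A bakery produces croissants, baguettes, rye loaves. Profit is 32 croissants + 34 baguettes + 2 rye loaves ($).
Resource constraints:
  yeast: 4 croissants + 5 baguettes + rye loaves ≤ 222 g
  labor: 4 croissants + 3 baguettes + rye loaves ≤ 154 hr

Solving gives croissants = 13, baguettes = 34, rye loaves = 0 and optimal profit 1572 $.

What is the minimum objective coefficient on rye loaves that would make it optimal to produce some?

Both yeast and labor are binding at x*.
From A_Bᵀ y = c: 4·y_yeast + 4·y_labor = 32; 5·y_yeast + 3·y_labor = 34.
→ y_yeast = 5 and y_labor = 3.
rye loaves enters the basis when its profit ≥ yᵀa₃ = 5·1 + 3·1 = 8.

8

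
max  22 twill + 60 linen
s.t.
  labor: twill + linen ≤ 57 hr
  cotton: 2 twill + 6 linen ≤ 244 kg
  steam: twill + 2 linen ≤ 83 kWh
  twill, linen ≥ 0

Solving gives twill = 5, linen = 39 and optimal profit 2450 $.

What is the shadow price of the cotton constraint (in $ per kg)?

At the optimum: labor uses 44 of 57 (slack = 13); cotton uses 244 of 244 (binding); steam uses 83 of 83 (binding).
Slack constraints have shadow price 0 (complementary slackness).
The binding rows give the dual system: 2·y_cotton + 1·y_steam = 22 and 6·y_cotton + 2·y_steam = 60.
This yields shadow prices y_cotton = 8, y_steam = 6.
Shadow price of cotton = 8.

8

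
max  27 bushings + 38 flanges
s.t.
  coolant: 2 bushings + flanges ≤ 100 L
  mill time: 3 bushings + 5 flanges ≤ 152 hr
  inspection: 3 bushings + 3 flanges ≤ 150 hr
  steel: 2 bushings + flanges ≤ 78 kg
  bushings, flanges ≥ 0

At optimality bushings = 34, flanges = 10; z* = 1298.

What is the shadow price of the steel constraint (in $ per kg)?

Check each constraint at x*: coolant 78/100 (slack 22); mill time 152/152 (tight); inspection 132/150 (slack 18); steel 78/78 (tight).
Slack constraints have shadow price 0 (complementary slackness).
Dual feasibility on the basic columns requires 3·y_mill time + 2·y_steel = 27, 5·y_mill time + 1·y_steel = 38.
Solving: y_mill time = 7, y_steel = 3.
Shadow price of steel = 3.

3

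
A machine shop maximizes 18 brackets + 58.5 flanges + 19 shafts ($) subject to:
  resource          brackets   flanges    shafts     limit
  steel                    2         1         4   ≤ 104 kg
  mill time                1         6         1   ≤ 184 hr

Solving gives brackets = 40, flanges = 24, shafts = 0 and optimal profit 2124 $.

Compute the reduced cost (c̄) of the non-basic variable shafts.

Both steel and mill time are binding at x*.
The binding rows give the dual system: 2·y_steel + 1·y_mill time = 18 and 1·y_steel + 6·y_mill time = 58.5.
Solving: y_steel = 4.5, y_mill time = 9.
Reduced cost of shafts: c₃ − yᵀa₃ = 19 − (4.5·4 + 9·1) = 19 − 27 = -8.

-8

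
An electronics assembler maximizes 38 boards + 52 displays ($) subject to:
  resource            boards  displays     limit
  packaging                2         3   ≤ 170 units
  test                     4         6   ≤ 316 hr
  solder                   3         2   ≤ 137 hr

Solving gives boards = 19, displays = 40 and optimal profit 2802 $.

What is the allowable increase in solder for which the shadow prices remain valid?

100

Binding constraints: test, solder. The basis is B = [[4,6],[3,2]] with det -10.
Per unit increase in solder, x* moves by d = (0.6, -0.4).
The basis stays optimal until displays reaches 0; allowable increase = 100 hr.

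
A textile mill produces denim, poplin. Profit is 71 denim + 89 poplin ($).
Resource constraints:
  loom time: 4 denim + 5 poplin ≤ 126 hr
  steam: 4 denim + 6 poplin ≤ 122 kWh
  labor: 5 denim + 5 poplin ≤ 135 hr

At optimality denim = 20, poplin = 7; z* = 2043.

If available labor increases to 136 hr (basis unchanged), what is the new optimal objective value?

2050

Check each constraint at x*: loom time 115/126 (slack 11); steam 122/122 (tight); labor 135/135 (tight).
By complementary slackness, y = 0 for the non-binding constraint.
Dual feasibility on the basic columns requires 4·y_steam + 5·y_labor = 71, 6·y_steam + 5·y_labor = 89.
→ y_steam = 9 and y_labor = 7.
Δz = y_labor·Δb = 7 × (1) = 7, so new z* = 2043 + 7 = 2050.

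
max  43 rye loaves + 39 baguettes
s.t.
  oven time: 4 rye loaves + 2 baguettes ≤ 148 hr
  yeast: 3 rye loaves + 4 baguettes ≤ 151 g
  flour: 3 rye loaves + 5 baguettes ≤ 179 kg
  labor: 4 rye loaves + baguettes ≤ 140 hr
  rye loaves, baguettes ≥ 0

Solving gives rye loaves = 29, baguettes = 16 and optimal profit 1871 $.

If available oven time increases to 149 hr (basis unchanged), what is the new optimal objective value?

1876.5

Check each constraint at x*: oven time 148/148 (tight); yeast 151/151 (tight); flour 167/179 (slack 12); labor 132/140 (slack 8).
By complementary slackness, y = 0 for the non-binding constraints.
From A_Bᵀ y = c: 4·y_oven time + 3·y_yeast = 43; 2·y_oven time + 4·y_yeast = 39.
→ y_oven time = 5.5 and y_yeast = 7.
Δz = y_oven time·Δb = 5.5 × (1) = 5.5, so new z* = 1871 + 5.5 = 1876.5.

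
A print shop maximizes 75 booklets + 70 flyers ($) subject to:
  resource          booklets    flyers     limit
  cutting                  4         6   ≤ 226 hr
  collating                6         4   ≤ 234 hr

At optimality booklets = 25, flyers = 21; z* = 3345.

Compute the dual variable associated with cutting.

At the optimum: cutting uses 226 of 226 (binding); collating uses 234 of 234 (binding).
From A_Bᵀ y = c: 4·y_cutting + 6·y_collating = 75; 6·y_cutting + 4·y_collating = 70.
→ y_cutting = 6 and y_collating = 8.5.
Shadow price of cutting = 6.

6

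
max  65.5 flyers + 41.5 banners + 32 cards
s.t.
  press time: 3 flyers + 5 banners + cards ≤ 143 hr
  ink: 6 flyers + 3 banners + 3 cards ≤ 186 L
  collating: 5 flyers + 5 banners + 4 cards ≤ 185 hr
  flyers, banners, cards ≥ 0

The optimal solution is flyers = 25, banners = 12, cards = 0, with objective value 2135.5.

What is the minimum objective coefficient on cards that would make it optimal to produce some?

38

Binding: ink and collating. Non-binding: press time (8 unused).
By complementary slackness, y = 0 for the non-binding constraint.
The binding rows give the dual system: 6·y_ink + 5·y_collating = 65.5 and 3·y_ink + 5·y_collating = 41.5.
Solving: y_ink = 8, y_collating = 3.5.
cards enters the basis when its profit ≥ yᵀa₃ = 8·3 + 3.5·4 = 38.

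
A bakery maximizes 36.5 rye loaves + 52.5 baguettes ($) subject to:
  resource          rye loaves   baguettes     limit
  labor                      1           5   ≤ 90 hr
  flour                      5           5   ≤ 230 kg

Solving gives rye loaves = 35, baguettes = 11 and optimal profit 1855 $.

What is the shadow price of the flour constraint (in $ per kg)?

6.5

Check each constraint at x*: labor 90/90 (tight); flour 230/230 (tight).
The binding rows give the dual system: 1·y_labor + 5·y_flour = 36.5 and 5·y_labor + 5·y_flour = 52.5.
Solving: y_labor = 4, y_flour = 6.5.
Shadow price of flour = 6.5.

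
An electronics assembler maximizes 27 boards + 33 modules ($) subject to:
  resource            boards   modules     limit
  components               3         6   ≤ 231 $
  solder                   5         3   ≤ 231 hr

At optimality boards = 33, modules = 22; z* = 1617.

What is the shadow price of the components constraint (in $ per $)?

At the optimum: components uses 231 of 231 (binding); solder uses 231 of 231 (binding).
Dual feasibility on the basic columns requires 3·y_components + 5·y_solder = 27, 6·y_components + 3·y_solder = 33.
→ y_components = 4 and y_solder = 3.
Shadow price of components = 4.

4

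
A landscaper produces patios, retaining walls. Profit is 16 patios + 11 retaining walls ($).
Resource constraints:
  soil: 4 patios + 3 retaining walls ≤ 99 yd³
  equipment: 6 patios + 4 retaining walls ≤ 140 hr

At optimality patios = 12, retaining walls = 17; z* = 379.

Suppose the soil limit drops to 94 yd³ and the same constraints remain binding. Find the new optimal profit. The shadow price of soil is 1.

Δb = -5, so new z* = 379 + (1)·(-5) = 379 − 5 = 374.

374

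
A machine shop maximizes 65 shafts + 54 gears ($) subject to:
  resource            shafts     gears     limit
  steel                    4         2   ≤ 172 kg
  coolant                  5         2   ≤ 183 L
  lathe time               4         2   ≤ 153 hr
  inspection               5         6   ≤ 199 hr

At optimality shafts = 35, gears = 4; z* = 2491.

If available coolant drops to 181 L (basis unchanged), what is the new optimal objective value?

2479

At the optimum: steel uses 148 of 172 (slack = 24); coolant uses 183 of 183 (binding); lathe time uses 148 of 153 (slack = 5); inspection uses 199 of 199 (binding).
By complementary slackness, y = 0 for the non-binding constraints.
Dual feasibility on the basic columns requires 5·y_coolant + 5·y_inspection = 65, 2·y_coolant + 6·y_inspection = 54.
Solving: y_coolant = 6, y_inspection = 7.
Δz = y_coolant·Δb = 6 × (-2) = -12, so new z* = 2491 − 12 = 2479.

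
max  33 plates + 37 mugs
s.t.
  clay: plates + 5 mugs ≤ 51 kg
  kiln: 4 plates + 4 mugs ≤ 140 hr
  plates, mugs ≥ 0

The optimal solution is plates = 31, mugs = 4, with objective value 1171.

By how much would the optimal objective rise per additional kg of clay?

At the optimum: clay uses 51 of 51 (binding); kiln uses 140 of 140 (binding).
The binding rows give the dual system: 1·y_clay + 4·y_kiln = 33 and 5·y_clay + 4·y_kiln = 37.
→ y_clay = 1 and y_kiln = 8.
Shadow price of clay = 1.

1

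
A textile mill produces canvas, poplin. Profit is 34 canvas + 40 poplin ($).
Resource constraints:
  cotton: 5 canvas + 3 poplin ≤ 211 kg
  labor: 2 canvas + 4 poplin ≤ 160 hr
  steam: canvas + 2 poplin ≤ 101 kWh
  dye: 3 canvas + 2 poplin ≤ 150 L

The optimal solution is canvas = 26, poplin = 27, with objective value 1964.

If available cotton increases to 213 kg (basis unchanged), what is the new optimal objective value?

1972

Binding: cotton and labor. Non-binding: steam (21 unused), dye (18 unused).
Slack constraints have shadow price 0 (complementary slackness).
From A_Bᵀ y = c: 5·y_cotton + 2·y_labor = 34; 3·y_cotton + 4·y_labor = 40.
Solving: y_cotton = 4, y_labor = 7.
Δz = y_cotton·Δb = 4 × (2) = 8, so new z* = 1964 + 8 = 1972.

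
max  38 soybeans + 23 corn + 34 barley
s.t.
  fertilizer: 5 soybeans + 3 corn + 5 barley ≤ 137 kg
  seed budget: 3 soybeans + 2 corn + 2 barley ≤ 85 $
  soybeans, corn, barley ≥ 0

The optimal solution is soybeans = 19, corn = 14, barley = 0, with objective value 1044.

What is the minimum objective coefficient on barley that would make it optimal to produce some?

37

At the optimum: fertilizer uses 137 of 137 (binding); seed budget uses 85 of 85 (binding).
The binding rows give the dual system: 5·y_fertilizer + 3·y_seed budget = 38 and 3·y_fertilizer + 2·y_seed budget = 23.
This yields shadow prices y_fertilizer = 7, y_seed budget = 1.
barley enters the basis when its profit ≥ yᵀa₃ = 7·5 + 1·2 = 37.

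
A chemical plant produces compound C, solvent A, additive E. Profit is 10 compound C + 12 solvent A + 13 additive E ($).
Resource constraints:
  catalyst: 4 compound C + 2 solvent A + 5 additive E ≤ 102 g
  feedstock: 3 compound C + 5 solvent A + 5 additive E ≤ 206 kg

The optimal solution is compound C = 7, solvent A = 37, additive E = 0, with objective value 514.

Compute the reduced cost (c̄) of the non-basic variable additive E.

-2

Both catalyst and feedstock are binding at x*.
From A_Bᵀ y = c: 4·y_catalyst + 3·y_feedstock = 10; 2·y_catalyst + 5·y_feedstock = 12.
This yields shadow prices y_catalyst = 1, y_feedstock = 2.
Reduced cost of additive E: c₃ − yᵀa₃ = 13 − (1·5 + 2·5) = 13 − 15 = -2.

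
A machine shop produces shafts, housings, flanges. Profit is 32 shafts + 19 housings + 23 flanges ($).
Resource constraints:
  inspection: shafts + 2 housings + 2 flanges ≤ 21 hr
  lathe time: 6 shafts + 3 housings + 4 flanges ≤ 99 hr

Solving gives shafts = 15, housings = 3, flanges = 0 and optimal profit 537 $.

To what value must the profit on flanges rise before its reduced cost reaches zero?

At the optimum: inspection uses 21 of 21 (binding); lathe time uses 99 of 99 (binding).
The binding rows give the dual system: 1·y_inspection + 6·y_lathe time = 32 and 2·y_inspection + 3·y_lathe time = 19.
→ y_inspection = 2 and y_lathe time = 5.
flanges enters the basis when its profit ≥ yᵀa₃ = 2·2 + 5·4 = 24.

24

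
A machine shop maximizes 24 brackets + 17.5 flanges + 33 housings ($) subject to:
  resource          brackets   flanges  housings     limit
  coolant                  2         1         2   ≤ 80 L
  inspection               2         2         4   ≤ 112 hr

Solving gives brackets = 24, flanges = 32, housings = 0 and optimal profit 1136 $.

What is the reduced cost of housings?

Both coolant and inspection are binding at x*.
From A_Bᵀ y = c: 2·y_coolant + 2·y_inspection = 24; 1·y_coolant + 2·y_inspection = 17.5.
Solving: y_coolant = 6.5, y_inspection = 5.5.
Reduced cost of housings: c₃ − yᵀa₃ = 33 − (6.5·2 + 5.5·4) = 33 − 35 = -2.

-2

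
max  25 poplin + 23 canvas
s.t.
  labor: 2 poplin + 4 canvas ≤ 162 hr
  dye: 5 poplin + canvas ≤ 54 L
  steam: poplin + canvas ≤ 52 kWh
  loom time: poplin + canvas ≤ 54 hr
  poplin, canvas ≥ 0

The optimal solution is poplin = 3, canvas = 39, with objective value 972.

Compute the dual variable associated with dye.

Binding: labor and dye. Non-binding: steam (10 unused), loom time (12 unused).
By complementary slackness, y = 0 for the non-binding constraints.
Dual feasibility on the basic columns requires 2·y_labor + 5·y_dye = 25, 4·y_labor + 1·y_dye = 23.
This yields shadow prices y_labor = 5, y_dye = 3.
Shadow price of dye = 3.

3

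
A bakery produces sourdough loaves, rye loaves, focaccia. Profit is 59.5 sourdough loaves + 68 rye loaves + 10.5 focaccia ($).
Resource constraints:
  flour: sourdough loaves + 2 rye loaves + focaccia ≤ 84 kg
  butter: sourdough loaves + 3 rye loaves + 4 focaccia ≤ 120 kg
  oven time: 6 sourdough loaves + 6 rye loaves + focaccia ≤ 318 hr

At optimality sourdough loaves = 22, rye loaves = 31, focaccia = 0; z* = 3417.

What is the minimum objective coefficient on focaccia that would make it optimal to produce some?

17

Binding: flour and oven time. Non-binding: butter (5 unused).
Slack constraints have shadow price 0 (complementary slackness).
The binding rows give the dual system: 1·y_flour + 6·y_oven time = 59.5 and 2·y_flour + 6·y_oven time = 68.
This yields shadow prices y_flour = 8.5, y_oven time = 8.5.
focaccia enters the basis when its profit ≥ yᵀa₃ = 8.5·1 + 8.5·1 = 17.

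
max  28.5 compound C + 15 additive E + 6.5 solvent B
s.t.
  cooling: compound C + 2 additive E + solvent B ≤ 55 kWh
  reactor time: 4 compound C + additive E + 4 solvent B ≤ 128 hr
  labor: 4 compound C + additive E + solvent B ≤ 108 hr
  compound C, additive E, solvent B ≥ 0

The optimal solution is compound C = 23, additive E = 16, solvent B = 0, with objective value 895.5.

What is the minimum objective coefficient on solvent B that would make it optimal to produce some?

Check each constraint at x*: cooling 55/55 (tight); reactor time 108/128 (slack 20); labor 108/108 (tight).
Since reactor time is not tight, its dual is 0.
The binding rows give the dual system: 1·y_cooling + 4·y_labor = 28.5 and 2·y_cooling + 1·y_labor = 15.
→ y_cooling = 4.5 and y_labor = 6.
solvent B enters the basis when its profit ≥ yᵀa₃ = 4.5·1 + 6·1 = 10.5.

10.5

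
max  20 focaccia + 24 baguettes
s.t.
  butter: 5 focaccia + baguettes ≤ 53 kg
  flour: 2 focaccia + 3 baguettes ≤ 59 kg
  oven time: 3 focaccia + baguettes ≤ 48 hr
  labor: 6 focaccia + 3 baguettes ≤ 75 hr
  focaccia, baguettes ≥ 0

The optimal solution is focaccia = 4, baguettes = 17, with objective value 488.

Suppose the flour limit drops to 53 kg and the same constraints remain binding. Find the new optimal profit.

446

Check each constraint at x*: butter 37/53 (slack 16); flour 59/59 (tight); oven time 29/48 (slack 19); labor 75/75 (tight).
Slack constraints have shadow price 0 (complementary slackness).
From A_Bᵀ y = c: 2·y_flour + 6·y_labor = 20; 3·y_flour + 3·y_labor = 24.
→ y_flour = 7 and y_labor = 1.
Δz = y_flour·Δb = 7 × (-6) = -42, so new z* = 488 − 42 = 446.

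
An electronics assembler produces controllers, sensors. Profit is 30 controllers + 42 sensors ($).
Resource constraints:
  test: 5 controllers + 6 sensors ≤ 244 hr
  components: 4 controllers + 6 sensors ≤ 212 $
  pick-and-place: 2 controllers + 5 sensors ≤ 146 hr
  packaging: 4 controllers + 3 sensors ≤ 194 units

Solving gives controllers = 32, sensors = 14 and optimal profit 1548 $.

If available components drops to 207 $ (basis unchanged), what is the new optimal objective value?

1523

Check each constraint at x*: test 244/244 (tight); components 212/212 (tight); pick-and-place 134/146 (slack 12); packaging 170/194 (slack 24).
Slack constraints have shadow price 0 (complementary slackness).
From A_Bᵀ y = c: 5·y_test + 4·y_components = 30; 6·y_test + 6·y_components = 42.
→ y_test = 2 and y_components = 5.
Δz = y_components·Δb = 5 × (-5) = -25, so new z* = 1548 − 25 = 1523.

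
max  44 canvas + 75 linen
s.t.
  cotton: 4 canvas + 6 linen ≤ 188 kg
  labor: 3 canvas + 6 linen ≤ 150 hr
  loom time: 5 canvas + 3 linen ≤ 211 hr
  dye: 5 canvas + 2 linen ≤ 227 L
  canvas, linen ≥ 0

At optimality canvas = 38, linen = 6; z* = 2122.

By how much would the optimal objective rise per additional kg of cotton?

6.5

Check each constraint at x*: cotton 188/188 (tight); labor 150/150 (tight); loom time 208/211 (slack 3); dye 202/227 (slack 25).
By complementary slackness, y = 0 for the non-binding constraints.
Dual feasibility on the basic columns requires 4·y_cotton + 3·y_labor = 44, 6·y_cotton + 6·y_labor = 75.
→ y_cotton = 6.5 and y_labor = 6.
Shadow price of cotton = 6.5.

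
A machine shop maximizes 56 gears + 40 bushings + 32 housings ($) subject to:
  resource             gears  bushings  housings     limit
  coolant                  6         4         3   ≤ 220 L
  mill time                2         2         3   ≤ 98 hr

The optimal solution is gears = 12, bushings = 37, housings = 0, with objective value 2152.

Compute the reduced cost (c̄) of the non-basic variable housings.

Both coolant and mill time are binding at x*.
The binding rows give the dual system: 6·y_coolant + 2·y_mill time = 56 and 4·y_coolant + 2·y_mill time = 40.
Solving: y_coolant = 8, y_mill time = 4.
Reduced cost of housings: c₃ − yᵀa₃ = 32 − (8·3 + 4·3) = 32 − 36 = -4.

-4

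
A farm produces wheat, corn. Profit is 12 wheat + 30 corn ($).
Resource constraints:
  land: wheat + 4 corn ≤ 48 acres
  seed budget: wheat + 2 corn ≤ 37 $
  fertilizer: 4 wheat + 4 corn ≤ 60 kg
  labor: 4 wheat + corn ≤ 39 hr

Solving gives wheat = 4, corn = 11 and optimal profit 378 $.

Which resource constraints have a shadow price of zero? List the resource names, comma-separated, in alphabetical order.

labor, seed budget

land: 48/48 (binding)
seed budget: 26/37 (slack 11)
fertilizer: 60/60 (binding)
labor: 27/39 (slack 12)
By complementary slackness, a constraint with positive slack has shadow price 0 → labor, seed budget.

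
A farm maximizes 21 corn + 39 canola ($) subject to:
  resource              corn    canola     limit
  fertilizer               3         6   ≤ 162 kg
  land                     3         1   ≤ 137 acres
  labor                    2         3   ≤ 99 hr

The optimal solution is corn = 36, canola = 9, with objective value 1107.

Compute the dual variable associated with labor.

3

At the optimum: fertilizer uses 162 of 162 (binding); land uses 117 of 137 (slack = 20); labor uses 99 of 99 (binding).
Slack constraints have shadow price 0 (complementary slackness).
Dual feasibility on the basic columns requires 3·y_fertilizer + 2·y_labor = 21, 6·y_fertilizer + 3·y_labor = 39.
→ y_fertilizer = 5 and y_labor = 3.
Shadow price of labor = 3.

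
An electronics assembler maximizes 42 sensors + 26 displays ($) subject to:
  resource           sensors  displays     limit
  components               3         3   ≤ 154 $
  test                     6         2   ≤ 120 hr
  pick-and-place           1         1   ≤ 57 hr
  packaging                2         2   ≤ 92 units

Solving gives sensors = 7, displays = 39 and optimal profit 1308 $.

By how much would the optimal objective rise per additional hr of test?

Check each constraint at x*: components 138/154 (slack 16); test 120/120 (tight); pick-and-place 46/57 (slack 11); packaging 92/92 (tight).
Slack constraints have shadow price 0 (complementary slackness).
The binding rows give the dual system: 6·y_test + 2·y_packaging = 42 and 2·y_test + 2·y_packaging = 26.
Solving: y_test = 4, y_packaging = 9.
Shadow price of test = 4.

4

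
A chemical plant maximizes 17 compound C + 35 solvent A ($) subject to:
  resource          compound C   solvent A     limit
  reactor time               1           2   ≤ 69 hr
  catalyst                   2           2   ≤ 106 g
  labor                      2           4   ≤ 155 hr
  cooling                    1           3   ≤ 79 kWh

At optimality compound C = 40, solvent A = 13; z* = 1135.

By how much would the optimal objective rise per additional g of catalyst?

Binding: catalyst and cooling. Non-binding: reactor time (3 unused), labor (23 unused).
Since reactor time, labor are not tight, their duals are 0.
From A_Bᵀ y = c: 2·y_catalyst + 1·y_cooling = 17; 2·y_catalyst + 3·y_cooling = 35.
This yields shadow prices y_catalyst = 4, y_cooling = 9.
Shadow price of catalyst = 4.

4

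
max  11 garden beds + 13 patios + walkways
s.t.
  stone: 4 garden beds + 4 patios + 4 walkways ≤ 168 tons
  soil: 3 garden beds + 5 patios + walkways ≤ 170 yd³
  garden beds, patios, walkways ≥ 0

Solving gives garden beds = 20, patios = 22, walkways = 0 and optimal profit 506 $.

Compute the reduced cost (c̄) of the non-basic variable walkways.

Both stone and soil are binding at x*.
From A_Bᵀ y = c: 4·y_stone + 3·y_soil = 11; 4·y_stone + 5·y_soil = 13.
This yields shadow prices y_stone = 2, y_soil = 1.
Reduced cost of walkways: c₃ − yᵀa₃ = 1 − (2·4 + 1·1) = 1 − 9 = -8.

-8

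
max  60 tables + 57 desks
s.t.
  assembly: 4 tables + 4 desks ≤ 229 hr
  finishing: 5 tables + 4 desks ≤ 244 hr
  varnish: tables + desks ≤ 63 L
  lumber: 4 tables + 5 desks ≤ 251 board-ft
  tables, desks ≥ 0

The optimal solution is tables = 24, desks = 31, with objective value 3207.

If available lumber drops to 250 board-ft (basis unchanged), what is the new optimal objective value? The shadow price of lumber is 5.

3202

Δb = -1, so new z* = 3207 + (5)·(-1) = 3207 − 5 = 3202.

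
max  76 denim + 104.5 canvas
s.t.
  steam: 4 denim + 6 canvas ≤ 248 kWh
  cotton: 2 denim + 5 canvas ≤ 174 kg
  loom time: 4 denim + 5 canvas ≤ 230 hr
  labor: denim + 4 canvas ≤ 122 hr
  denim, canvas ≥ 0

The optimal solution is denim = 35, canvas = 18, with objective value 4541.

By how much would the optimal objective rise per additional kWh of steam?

9.5

At the optimum: steam uses 248 of 248 (binding); cotton uses 160 of 174 (slack = 14); loom time uses 230 of 230 (binding); labor uses 107 of 122 (slack = 15).
By complementary slackness, y = 0 for the non-binding constraints.
Dual feasibility on the basic columns requires 4·y_steam + 4·y_loom time = 76, 6·y_steam + 5·y_loom time = 104.5.
Solving: y_steam = 9.5, y_loom time = 9.5.
Shadow price of steam = 9.5.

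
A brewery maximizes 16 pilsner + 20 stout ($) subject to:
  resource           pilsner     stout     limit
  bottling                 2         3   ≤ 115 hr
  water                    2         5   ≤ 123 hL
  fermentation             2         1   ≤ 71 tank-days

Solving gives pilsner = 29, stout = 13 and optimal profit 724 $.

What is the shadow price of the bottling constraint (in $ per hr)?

0

At the optimum: bottling uses 97 of 115 (slack = 18); water uses 123 of 123 (binding); fermentation uses 71 of 71 (binding).
Slack constraints have shadow price 0 (complementary slackness).
From A_Bᵀ y = c: 2·y_water + 2·y_fermentation = 16; 5·y_water + 1·y_fermentation = 20.
This yields shadow prices y_water = 3, y_fermentation = 5.
Shadow price of bottling = 0.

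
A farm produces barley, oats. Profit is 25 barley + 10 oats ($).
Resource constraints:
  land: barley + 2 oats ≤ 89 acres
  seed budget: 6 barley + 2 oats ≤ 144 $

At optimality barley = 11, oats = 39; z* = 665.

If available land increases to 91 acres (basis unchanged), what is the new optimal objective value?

Check each constraint at x*: land 89/89 (tight); seed budget 144/144 (tight).
The binding rows give the dual system: 1·y_land + 6·y_seed budget = 25 and 2·y_land + 2·y_seed budget = 10.
Solving: y_land = 1, y_seed budget = 4.
Δz = y_land·Δb = 1 × (2) = 2, so new z* = 665 + 2 = 667.

667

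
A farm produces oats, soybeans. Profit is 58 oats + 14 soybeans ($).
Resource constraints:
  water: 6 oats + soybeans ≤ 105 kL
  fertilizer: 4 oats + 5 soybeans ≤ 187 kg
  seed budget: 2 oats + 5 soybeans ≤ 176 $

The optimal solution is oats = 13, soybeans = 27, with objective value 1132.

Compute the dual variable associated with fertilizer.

Check each constraint at x*: water 105/105 (tight); fertilizer 187/187 (tight); seed budget 161/176 (slack 15).
Since seed budget is not tight, its dual is 0.
The binding rows give the dual system: 6·y_water + 4·y_fertilizer = 58 and 1·y_water + 5·y_fertilizer = 14.
This yields shadow prices y_water = 9, y_fertilizer = 1.
Shadow price of fertilizer = 1.

1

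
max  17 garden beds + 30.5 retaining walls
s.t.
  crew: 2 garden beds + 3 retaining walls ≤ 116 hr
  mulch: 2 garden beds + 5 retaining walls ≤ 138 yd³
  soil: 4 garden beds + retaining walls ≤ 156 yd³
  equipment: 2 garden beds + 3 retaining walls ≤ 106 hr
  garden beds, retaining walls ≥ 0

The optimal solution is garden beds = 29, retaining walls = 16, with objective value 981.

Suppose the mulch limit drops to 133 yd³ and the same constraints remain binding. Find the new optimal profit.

Binding: mulch and equipment. Non-binding: crew (10 unused), soil (24 unused).
Slack constraints have shadow price 0 (complementary slackness).
The binding rows give the dual system: 2·y_mulch + 2·y_equipment = 17 and 5·y_mulch + 3·y_equipment = 30.5.
This yields shadow prices y_mulch = 2.5, y_equipment = 6.
Δz = y_mulch·Δb = 2.5 × (-5) = -12.5, so new z* = 981 − 12.5 = 968.5.

968.5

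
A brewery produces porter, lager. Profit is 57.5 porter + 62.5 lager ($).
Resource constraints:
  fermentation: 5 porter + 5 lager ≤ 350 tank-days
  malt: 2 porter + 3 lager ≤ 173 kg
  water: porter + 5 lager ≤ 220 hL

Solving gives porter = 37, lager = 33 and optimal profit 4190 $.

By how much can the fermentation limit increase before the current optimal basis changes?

82.5

Binding constraints: fermentation, malt. The basis is B = [[5,5],[2,3]] with det 5.
Per unit increase in fermentation, x* moves by d = (0.6, -0.4).
The basis stays optimal until lager reaches 0; allowable increase = 82.5 tank-days.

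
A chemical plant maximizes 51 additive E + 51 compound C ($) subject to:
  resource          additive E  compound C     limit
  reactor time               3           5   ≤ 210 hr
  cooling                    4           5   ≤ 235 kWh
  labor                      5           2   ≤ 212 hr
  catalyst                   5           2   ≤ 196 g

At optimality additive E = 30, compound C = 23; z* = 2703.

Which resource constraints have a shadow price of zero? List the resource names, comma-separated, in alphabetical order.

reactor time: 205/210 (slack 5)
cooling: 235/235 (binding)
labor: 196/212 (slack 16)
catalyst: 196/196 (binding)
By complementary slackness, a constraint with positive slack has shadow price 0 → labor, reactor time.

labor, reactor time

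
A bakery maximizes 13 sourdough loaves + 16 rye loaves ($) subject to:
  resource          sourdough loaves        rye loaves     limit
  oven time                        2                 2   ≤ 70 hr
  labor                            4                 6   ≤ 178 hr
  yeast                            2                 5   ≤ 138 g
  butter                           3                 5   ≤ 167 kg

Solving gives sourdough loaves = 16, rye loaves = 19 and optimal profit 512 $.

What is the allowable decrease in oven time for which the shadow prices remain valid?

5.5

Binding constraints: oven time, labor. The basis is B = [[2,2],[4,6]] with det 4.
Per unit decrease in oven time, x* moves by d = (-1.5, 1).
The basis stays optimal until yeast becomes binding; allowable decrease = 5.5 hr.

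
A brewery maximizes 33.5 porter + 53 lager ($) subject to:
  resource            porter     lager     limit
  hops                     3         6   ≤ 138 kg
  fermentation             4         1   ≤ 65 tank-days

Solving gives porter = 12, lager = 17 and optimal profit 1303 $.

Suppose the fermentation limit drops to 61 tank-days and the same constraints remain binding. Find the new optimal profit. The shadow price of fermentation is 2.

1295

Δb = -4, so new z* = 1303 + (2)·(-4) = 1303 − 8 = 1295.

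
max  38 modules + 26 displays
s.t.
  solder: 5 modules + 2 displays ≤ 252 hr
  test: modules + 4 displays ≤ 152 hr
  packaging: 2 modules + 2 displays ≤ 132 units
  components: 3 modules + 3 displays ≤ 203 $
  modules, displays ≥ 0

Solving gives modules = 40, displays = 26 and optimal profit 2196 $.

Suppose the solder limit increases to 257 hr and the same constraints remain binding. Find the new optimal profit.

2216

Check each constraint at x*: solder 252/252 (tight); test 144/152 (slack 8); packaging 132/132 (tight); components 198/203 (slack 5).
Slack constraints have shadow price 0 (complementary slackness).
From A_Bᵀ y = c: 5·y_solder + 2·y_packaging = 38; 2·y_solder + 2·y_packaging = 26.
This yields shadow prices y_solder = 4, y_packaging = 9.
Δz = y_solder·Δb = 4 × (5) = 20, so new z* = 2196 + 20 = 2216.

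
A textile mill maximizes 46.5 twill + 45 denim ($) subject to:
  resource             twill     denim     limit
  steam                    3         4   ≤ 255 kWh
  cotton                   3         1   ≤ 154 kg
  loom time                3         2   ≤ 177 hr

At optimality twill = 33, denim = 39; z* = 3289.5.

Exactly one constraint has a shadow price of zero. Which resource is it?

cotton

steam: 255/255 (binding)
cotton: 138/154 (slack 16)
loom time: 177/177 (binding)
By complementary slackness, a constraint with positive slack has shadow price 0 → cotton.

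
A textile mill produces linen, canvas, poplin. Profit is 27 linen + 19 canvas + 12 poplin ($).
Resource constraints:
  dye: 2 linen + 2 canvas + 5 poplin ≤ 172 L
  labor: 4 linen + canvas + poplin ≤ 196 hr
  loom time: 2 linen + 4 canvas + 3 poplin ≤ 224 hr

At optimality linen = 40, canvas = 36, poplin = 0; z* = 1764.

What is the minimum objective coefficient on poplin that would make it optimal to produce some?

15.5

At the optimum: dye uses 152 of 172 (slack = 20); labor uses 196 of 196 (binding); loom time uses 224 of 224 (binding).
Slack constraints have shadow price 0 (complementary slackness).
Dual feasibility on the basic columns requires 4·y_labor + 2·y_loom time = 27, 1·y_labor + 4·y_loom time = 19.
→ y_labor = 5 and y_loom time = 3.5.
poplin enters the basis when its profit ≥ yᵀa₃ = 5·1 + 3.5·3 = 15.5.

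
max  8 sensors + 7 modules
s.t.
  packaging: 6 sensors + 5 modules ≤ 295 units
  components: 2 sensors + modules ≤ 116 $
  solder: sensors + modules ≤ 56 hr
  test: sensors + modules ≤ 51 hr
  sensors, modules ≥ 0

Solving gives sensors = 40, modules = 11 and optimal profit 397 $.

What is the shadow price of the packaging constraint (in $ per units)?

1

Binding: packaging and test. Non-binding: components (25 unused), solder (5 unused).
Since components, solder are not tight, their duals are 0.
The binding rows give the dual system: 6·y_packaging + 1·y_test = 8 and 5·y_packaging + 1·y_test = 7.
This yields shadow prices y_packaging = 1, y_test = 2.
Shadow price of packaging = 1.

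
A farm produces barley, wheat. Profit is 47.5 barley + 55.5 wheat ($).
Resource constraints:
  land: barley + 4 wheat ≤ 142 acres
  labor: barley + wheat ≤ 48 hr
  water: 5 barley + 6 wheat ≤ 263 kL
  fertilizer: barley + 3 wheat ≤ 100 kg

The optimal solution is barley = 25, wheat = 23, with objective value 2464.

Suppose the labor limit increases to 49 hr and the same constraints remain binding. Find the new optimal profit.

At the optimum: land uses 117 of 142 (slack = 25); labor uses 48 of 48 (binding); water uses 263 of 263 (binding); fertilizer uses 94 of 100 (slack = 6).
Slack constraints have shadow price 0 (complementary slackness).
Dual feasibility on the basic columns requires 1·y_labor + 5·y_water = 47.5, 1·y_labor + 6·y_water = 55.5.
This yields shadow prices y_labor = 7.5, y_water = 8.
Δz = y_labor·Δb = 7.5 × (1) = 7.5, so new z* = 2464 + 7.5 = 2471.5.

2471.5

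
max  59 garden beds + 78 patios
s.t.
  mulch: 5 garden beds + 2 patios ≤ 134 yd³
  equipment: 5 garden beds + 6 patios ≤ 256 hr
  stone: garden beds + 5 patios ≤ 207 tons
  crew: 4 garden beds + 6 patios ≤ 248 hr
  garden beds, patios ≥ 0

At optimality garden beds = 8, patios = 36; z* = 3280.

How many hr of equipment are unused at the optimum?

equipment used = 5·8 + 6·36 = 256; slack = 256 − 256 = 0.

0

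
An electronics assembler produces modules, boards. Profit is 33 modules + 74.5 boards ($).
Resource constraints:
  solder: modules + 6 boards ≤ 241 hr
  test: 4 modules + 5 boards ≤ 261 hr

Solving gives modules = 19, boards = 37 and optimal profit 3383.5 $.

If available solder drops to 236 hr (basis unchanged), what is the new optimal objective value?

Both solder and test are binding at x*.
From A_Bᵀ y = c: 1·y_solder + 4·y_test = 33; 6·y_solder + 5·y_test = 74.5.
Solving: y_solder = 7, y_test = 6.5.
Δz = y_solder·Δb = 7 × (-5) = -35, so new z* = 3383.5 − 35 = 3348.5.

3348.5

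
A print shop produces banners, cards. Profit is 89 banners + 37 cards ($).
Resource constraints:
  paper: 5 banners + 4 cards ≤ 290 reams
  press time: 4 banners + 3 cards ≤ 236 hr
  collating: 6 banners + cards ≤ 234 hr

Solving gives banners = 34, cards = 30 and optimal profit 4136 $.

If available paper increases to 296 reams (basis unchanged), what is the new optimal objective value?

4178

Check each constraint at x*: paper 290/290 (tight); press time 226/236 (slack 10); collating 234/234 (tight).
Since press time is not tight, its dual is 0.
Dual feasibility on the basic columns requires 5·y_paper + 6·y_collating = 89, 4·y_paper + 1·y_collating = 37.
Solving: y_paper = 7, y_collating = 9.
Δz = y_paper·Δb = 7 × (6) = 42, so new z* = 4136 + 42 = 4178.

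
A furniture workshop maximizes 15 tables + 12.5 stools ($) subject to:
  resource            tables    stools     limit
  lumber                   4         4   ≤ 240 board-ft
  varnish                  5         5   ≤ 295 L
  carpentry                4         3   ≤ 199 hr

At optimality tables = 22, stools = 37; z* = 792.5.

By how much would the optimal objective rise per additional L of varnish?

1

Check each constraint at x*: lumber 236/240 (slack 4); varnish 295/295 (tight); carpentry 199/199 (tight).
Since lumber is not tight, its dual is 0.
Dual feasibility on the basic columns requires 5·y_varnish + 4·y_carpentry = 15, 5·y_varnish + 3·y_carpentry = 12.5.
Solving: y_varnish = 1, y_carpentry = 2.5.
Shadow price of varnish = 1.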